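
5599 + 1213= 6812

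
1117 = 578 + 539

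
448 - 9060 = - 8612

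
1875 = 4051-2176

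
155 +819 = 974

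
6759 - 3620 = 3139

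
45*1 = 45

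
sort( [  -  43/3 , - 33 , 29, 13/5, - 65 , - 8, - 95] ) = [ - 95, - 65 , - 33, - 43/3, - 8 , 13/5,29]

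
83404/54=1544+14/27 = 1544.52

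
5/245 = 1/49 = 0.02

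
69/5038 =69/5038 = 0.01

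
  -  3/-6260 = 3/6260=0.00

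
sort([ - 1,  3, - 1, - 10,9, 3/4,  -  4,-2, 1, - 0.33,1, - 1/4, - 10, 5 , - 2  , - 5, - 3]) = [ - 10, - 10, - 5, - 4, - 3,-2, - 2, - 1, - 1,-0.33 ,-1/4,3/4 , 1,  1, 3,  5, 9 ] 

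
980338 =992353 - 12015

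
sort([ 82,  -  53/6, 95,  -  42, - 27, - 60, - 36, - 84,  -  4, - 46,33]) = [-84,- 60, -46,  -  42,-36,  -  27,-53/6,  -  4,33, 82,  95] 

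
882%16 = 2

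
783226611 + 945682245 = 1728908856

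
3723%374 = 357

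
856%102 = 40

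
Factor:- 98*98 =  - 9604  =  - 2^2 * 7^4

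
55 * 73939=4066645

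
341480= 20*17074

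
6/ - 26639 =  - 6/26639 = - 0.00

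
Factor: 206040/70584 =505/173 = 5^1*101^1*173^(-1)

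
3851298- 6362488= - 2511190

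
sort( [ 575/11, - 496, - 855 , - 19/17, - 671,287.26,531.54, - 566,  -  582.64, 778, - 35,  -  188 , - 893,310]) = [ - 893, - 855 , - 671, - 582.64, - 566,-496,  -  188, - 35, - 19/17, 575/11,287.26, 310, 531.54  ,  778]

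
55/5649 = 55/5649 = 0.01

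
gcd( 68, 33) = 1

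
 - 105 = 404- 509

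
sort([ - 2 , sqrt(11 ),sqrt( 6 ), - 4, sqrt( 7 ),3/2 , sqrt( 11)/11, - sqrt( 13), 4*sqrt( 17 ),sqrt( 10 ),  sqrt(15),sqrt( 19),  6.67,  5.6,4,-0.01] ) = [-4 ,-sqrt( 13),-2, -0.01 , sqrt( 11)/11,3/2, sqrt(6),sqrt(7 ), sqrt( 10) , sqrt( 11 ),sqrt( 15),4, sqrt ( 19),5.6,  6.67 , 4*sqrt( 17 ) ] 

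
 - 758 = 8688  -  9446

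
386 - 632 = -246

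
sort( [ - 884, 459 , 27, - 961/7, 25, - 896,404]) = [ - 896, - 884, - 961/7, 25 , 27, 404, 459] 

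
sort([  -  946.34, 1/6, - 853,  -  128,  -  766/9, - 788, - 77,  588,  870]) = [  -  946.34,  -  853, - 788,-128,  -  766/9, - 77, 1/6,588, 870 ] 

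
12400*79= 979600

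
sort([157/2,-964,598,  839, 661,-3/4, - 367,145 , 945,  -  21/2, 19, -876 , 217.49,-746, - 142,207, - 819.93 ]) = [ - 964 , - 876 , - 819.93, - 746, - 367 , - 142, - 21/2, -3/4, 19,  157/2  ,  145,207,217.49, 598,  661,839, 945] 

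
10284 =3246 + 7038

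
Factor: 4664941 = 43^1*157^1*691^1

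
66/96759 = 22/32253 = 0.00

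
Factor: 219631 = 47^1 * 4673^1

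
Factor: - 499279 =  - 11^1*45389^1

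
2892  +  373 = 3265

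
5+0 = 5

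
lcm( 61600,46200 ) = 184800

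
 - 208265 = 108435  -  316700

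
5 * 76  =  380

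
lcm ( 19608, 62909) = 1509816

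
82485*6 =494910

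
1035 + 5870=6905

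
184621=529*349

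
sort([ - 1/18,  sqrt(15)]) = [ - 1/18, sqrt (15 ) ] 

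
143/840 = 143/840 =0.17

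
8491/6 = 8491/6= 1415.17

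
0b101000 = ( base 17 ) 26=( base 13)31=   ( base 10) 40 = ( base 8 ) 50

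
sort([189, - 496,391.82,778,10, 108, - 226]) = [-496,  -  226,10,108, 189,391.82,  778 ]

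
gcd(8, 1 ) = 1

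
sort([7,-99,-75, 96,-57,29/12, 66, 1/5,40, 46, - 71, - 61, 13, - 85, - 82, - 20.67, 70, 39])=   [-99, - 85, - 82 , - 75, - 71,- 61, - 57, - 20.67, 1/5,  29/12 , 7, 13, 39, 40, 46, 66, 70 , 96] 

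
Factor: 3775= 5^2*151^1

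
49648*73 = 3624304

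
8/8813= 8/8813 = 0.00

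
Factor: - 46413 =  - 3^5*191^1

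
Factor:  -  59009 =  - 59009^1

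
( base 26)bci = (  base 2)1111001010110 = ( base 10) 7766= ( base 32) 7im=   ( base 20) j86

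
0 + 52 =52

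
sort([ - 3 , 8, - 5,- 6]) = [ - 6, - 5,  -  3,8 ] 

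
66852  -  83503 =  - 16651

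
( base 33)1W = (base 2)1000001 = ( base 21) 32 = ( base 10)65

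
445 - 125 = 320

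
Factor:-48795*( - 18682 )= 911588190 = 2^1 * 3^1*5^1*3253^1*9341^1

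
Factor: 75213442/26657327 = 2^1* 47^1*103^( - 1) *258809^( - 1 ) * 800143^1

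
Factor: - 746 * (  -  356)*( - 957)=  - 254156232=- 2^3*3^1* 11^1 *29^1*  89^1*373^1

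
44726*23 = 1028698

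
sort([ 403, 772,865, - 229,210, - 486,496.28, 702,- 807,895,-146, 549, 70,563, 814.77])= [ - 807, - 486, - 229, - 146 , 70,210,403,496.28,549, 563,  702,772, 814.77,865,895 ] 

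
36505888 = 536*68108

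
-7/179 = - 1 + 172/179 = -  0.04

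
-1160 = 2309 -3469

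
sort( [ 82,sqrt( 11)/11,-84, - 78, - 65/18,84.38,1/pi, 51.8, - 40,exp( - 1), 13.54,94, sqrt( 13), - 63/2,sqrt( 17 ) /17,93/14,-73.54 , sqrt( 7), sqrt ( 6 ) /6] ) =[  -  84,  -  78,-73.54, -40 , - 63/2, - 65/18,sqrt( 17)/17,sqrt ( 11)/11,1/pi, exp( - 1),sqrt (6) /6, sqrt( 7) , sqrt( 13),93/14,13.54, 51.8,82,84.38,94]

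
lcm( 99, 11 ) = 99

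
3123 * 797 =2489031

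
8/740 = 2/185= 0.01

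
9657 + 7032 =16689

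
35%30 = 5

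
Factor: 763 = 7^1*109^1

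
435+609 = 1044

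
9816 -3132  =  6684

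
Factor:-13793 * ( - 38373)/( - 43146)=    - 2^ ( - 1)*3^( - 2)*  13^1 * 17^ (-1)*47^(-1)*1061^1*12791^1 = - 176426263/14382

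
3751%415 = 16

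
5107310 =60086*85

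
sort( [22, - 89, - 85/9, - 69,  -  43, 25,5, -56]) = [ - 89,  -  69, - 56, - 43, - 85/9,  5,22,  25]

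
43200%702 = 378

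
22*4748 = 104456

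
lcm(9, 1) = 9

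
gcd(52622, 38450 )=2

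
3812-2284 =1528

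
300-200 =100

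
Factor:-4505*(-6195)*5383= 150231320925 = 3^1*5^2 * 7^2*17^1*53^1 * 59^1*769^1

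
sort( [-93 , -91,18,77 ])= [ - 93, - 91,  18 , 77 ]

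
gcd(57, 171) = 57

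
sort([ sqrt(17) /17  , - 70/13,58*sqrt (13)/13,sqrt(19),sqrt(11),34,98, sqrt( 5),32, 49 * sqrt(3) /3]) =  [-70/13,sqrt(17 )/17,sqrt(5), sqrt(11), sqrt(19 ),58*sqrt( 13 ) /13, 49*sqrt(3)/3, 32,34,98 ]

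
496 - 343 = 153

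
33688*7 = 235816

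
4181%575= 156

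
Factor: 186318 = 2^1*3^2*11^1*941^1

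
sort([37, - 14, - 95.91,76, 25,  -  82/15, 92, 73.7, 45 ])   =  [-95.91, - 14, - 82/15,25,37, 45 , 73.7,76, 92 ]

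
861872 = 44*19588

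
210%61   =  27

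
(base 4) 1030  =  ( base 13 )5b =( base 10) 76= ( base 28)2k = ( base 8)114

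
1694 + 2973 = 4667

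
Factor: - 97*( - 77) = 7469 = 7^1*11^1*97^1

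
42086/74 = 21043/37 = 568.73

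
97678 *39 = 3809442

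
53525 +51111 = 104636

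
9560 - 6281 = 3279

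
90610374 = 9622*9417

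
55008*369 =20297952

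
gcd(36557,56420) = 1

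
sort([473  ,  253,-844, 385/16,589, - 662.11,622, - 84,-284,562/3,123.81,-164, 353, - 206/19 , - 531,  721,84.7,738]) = [-844,-662.11, - 531,- 284,-164 ,-84, -206/19,385/16,  84.7,123.81, 562/3,253, 353,473, 589,622, 721,738] 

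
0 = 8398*0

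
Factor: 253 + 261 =2^1*257^1 = 514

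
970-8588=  - 7618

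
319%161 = 158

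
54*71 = 3834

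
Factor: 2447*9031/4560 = 2^( - 4 )*3^ ( - 1 )*5^(  -  1 )*11^1*19^( - 1)*821^1*2447^1 = 22098857/4560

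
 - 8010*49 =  - 392490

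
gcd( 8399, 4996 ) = 1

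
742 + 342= 1084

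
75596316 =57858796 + 17737520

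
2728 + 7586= 10314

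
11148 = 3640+7508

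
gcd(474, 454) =2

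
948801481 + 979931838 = 1928733319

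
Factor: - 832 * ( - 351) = 292032 = 2^6*3^3*13^2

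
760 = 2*380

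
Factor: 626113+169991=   2^3*3^2* 11057^1 = 796104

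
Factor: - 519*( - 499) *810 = 2^1 * 3^5*5^1 * 173^1  *  499^1 = 209774610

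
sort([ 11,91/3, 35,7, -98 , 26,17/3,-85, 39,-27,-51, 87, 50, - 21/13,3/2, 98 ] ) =[ - 98, - 85  ,-51, - 27 , - 21/13, 3/2, 17/3,7,11, 26, 91/3, 35, 39, 50,87, 98] 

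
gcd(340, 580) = 20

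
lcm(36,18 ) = 36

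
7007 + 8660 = 15667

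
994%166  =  164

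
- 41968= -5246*8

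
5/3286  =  5/3286 = 0.00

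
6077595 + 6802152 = 12879747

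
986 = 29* 34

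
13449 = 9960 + 3489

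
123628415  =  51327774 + 72300641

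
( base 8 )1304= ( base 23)17I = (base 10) 708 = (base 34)ks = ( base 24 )15c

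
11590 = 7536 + 4054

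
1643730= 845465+798265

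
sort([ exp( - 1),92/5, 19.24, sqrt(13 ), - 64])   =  [  -  64,exp( - 1), sqrt(13),92/5,19.24]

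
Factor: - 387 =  - 3^2*43^1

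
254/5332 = 127/2666= 0.05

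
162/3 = 54 = 54.00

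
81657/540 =9073/60 = 151.22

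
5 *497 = 2485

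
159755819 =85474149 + 74281670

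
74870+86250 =161120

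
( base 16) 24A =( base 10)586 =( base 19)1BG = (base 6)2414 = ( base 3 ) 210201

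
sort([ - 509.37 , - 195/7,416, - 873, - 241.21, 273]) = [ - 873, -509.37,-241.21 , - 195/7, 273, 416 ] 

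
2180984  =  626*3484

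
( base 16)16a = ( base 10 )362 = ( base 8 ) 552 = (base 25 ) ec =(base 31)bl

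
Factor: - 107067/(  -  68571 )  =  3^( -1)*19^(  -  1) * 89^1 = 89/57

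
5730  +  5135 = 10865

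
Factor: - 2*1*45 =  - 90 = - 2^1*3^2*5^1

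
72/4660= 18/1165 =0.02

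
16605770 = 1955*8494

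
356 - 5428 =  - 5072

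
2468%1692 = 776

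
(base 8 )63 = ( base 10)51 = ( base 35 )1G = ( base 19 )2D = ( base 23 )25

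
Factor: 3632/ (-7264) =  - 1/2 = - 2^( - 1 )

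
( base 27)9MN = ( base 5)212203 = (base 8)16012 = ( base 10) 7178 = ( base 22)ei6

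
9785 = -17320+27105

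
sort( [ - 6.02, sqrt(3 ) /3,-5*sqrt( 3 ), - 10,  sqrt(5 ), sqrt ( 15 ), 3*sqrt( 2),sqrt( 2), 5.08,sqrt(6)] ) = [  -  10, - 5*sqrt( 3 ),-6.02, sqrt(3 )/3, sqrt( 2), sqrt( 5),sqrt( 6),sqrt( 15), 3 * sqrt(2 ), 5.08]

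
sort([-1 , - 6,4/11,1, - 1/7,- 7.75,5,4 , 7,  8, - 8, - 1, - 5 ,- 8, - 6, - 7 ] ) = [ - 8, - 8,  -  7.75, - 7, - 6,-6, - 5, - 1, - 1, -1/7,4/11, 1,  4,5, 7, 8 ]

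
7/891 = 7/891 = 0.01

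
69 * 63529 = 4383501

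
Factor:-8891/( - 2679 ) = 3^ ( - 1)*17^1 * 19^( - 1)*47^(- 1 )*523^1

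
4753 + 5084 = 9837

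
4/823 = 4/823 = 0.00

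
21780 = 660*33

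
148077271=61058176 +87019095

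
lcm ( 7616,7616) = 7616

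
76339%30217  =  15905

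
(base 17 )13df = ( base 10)6016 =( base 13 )297A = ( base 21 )DDA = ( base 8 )13600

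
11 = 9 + 2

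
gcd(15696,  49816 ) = 8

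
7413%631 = 472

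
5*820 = 4100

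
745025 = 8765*85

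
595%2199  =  595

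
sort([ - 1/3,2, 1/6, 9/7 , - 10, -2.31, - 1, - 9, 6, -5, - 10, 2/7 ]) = [ - 10, - 10, - 9, - 5, - 2.31, - 1, - 1/3, 1/6, 2/7,9/7,2 , 6 ] 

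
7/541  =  7/541= 0.01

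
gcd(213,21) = 3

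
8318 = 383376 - 375058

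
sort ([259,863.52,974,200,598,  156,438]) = [ 156,200,259,438,598, 863.52 , 974 ]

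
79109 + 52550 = 131659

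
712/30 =356/15 =23.73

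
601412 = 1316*457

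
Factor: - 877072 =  - 2^4 * 7^1*41^1 * 191^1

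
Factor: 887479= 887479^1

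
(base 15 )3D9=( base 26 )17l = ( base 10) 879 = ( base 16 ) 36f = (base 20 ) 23J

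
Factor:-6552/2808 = - 7/3=- 3^( - 1)*7^1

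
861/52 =861/52 = 16.56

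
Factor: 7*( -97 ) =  - 679 =- 7^1*97^1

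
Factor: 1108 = 2^2*277^1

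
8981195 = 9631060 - 649865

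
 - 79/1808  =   - 1 + 1729/1808 = - 0.04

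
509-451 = 58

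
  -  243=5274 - 5517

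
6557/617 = 10+387/617 = 10.63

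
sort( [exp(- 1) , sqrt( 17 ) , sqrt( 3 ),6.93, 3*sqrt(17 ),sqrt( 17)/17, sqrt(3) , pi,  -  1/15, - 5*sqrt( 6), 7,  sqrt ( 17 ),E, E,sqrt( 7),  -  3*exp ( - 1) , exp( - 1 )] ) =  [ - 5 * sqrt(6 ),  -  3*exp( - 1), - 1/15, sqrt( 17) /17,exp( -1), exp(  -  1), sqrt( 3),sqrt( 3),sqrt(7) , E,E,pi, sqrt( 17), sqrt(17) , 6.93, 7, 3*sqrt(17 )] 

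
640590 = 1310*489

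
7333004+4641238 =11974242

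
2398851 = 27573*87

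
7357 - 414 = 6943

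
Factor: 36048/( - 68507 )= - 2^4 * 3^1*751^1*68507^( - 1)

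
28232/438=64 + 100/219  =  64.46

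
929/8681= 929/8681 = 0.11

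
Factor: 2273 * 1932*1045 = 4589050620  =  2^2*  3^1*5^1*7^1*11^1*19^1 * 23^1*2273^1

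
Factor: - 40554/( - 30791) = 2^1*3^3* 41^(-1 ) = 54/41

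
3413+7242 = 10655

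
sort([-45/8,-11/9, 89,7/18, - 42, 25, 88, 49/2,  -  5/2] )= [ - 42,-45/8, - 5/2,- 11/9,7/18, 49/2, 25, 88, 89] 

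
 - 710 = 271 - 981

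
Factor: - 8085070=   -  2^1*5^1*7^1*19^1*6079^1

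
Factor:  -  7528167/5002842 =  - 2^( - 1 )*3^2*13^( - 1 )*31^( - 1 )*103^1*2069^( - 1)*2707^1  =  - 2509389/1667614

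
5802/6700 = 2901/3350 = 0.87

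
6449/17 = 379 + 6/17 = 379.35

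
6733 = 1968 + 4765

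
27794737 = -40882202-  - 68676939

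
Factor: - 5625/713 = -3^2*  5^4*23^(- 1)*31^( - 1)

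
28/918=14/459 = 0.03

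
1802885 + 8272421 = 10075306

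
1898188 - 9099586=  - 7201398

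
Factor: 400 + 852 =1252= 2^2 * 313^1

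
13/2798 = 13/2798 = 0.00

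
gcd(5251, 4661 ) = 59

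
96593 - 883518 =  - 786925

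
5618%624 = 2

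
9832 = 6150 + 3682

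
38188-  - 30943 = 69131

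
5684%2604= 476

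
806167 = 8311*97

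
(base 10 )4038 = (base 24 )706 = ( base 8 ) 7706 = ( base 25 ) 6BD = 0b111111000110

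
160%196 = 160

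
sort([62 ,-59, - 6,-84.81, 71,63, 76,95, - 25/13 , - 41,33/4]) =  [ - 84.81 ,-59, - 41, - 6,-25/13,33/4, 62,  63, 71, 76,95]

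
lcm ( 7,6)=42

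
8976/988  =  2244/247 = 9.09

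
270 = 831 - 561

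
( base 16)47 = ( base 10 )71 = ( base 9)78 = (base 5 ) 241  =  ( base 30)2B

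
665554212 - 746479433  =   - 80925221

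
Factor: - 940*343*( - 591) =190550220 = 2^2*3^1*5^1*7^3*47^1 *197^1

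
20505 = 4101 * 5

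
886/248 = 443/124 = 3.57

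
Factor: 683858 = 2^1 * 7^1*48847^1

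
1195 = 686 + 509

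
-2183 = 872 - 3055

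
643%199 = 46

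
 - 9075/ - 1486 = 6 + 159/1486 = 6.11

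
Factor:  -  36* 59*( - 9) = 19116 = 2^2*3^4*59^1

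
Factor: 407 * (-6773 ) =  - 11^1*13^1* 37^1*521^1 = - 2756611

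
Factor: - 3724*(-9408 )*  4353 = 152509061376 = 2^8 * 3^2*7^4 * 19^1 * 1451^1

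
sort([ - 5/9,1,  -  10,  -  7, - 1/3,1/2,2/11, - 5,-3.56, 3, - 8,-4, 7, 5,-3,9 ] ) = [-10,-8, - 7,-5,-4 ,-3.56,  -  3, - 5/9,-1/3, 2/11,1/2,  1, 3,5, 7,  9]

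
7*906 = 6342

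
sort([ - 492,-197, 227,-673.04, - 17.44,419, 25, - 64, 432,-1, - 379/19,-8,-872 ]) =[  -  872, - 673.04,-492, - 197, - 64, - 379/19,-17.44,-8,-1,25, 227, 419, 432 ]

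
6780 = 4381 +2399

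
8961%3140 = 2681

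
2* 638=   1276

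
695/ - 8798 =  - 695/8798 =- 0.08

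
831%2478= 831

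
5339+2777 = 8116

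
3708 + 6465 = 10173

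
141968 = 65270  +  76698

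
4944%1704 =1536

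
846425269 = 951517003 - 105091734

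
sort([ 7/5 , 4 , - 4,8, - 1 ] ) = [ - 4,-1, 7/5,4, 8 ]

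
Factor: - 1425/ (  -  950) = 3/2 = 2^(- 1 )*3^1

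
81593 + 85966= 167559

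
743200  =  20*37160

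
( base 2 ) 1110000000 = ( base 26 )18c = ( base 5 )12041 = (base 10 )896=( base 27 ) 165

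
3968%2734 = 1234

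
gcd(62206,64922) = 2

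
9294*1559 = 14489346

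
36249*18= 652482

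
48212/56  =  12053/14 = 860.93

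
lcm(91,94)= 8554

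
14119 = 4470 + 9649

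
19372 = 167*116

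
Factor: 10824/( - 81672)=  - 11/83 = - 11^1*83^( - 1 )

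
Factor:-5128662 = -2^1*3^1*7^1*11^1*17^1*653^1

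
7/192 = 7/192  =  0.04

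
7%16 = 7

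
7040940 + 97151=7138091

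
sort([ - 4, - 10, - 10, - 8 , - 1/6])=[ - 10, - 10, - 8, - 4,-1/6] 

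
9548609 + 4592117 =14140726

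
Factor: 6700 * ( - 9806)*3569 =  - 2^3*5^2*43^1 * 67^1*83^1*4903^1= - 234484013800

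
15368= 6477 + 8891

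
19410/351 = 6470/117 = 55.30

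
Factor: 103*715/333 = 3^( - 2 )*5^1 * 11^1*13^1*37^(  -  1)*103^1 = 73645/333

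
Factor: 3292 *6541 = 21532972 = 2^2*31^1*211^1 * 823^1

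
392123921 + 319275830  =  711399751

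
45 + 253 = 298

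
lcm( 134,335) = 670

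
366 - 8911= - 8545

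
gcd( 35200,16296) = 8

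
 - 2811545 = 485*( - 5797) 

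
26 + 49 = 75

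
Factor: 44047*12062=531294914 = 2^1*17^1*37^1*163^1*2591^1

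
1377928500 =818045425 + 559883075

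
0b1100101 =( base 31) 38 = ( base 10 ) 101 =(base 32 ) 35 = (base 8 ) 145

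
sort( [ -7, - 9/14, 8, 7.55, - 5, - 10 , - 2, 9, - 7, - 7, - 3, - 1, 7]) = [ - 10, - 7,- 7, - 7, - 5, - 3, - 2, - 1, - 9/14,  7,7.55,8,  9 ] 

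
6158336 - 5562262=596074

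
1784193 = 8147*219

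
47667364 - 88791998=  - 41124634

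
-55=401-456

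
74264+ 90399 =164663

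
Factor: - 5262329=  - 5262329^1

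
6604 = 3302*2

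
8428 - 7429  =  999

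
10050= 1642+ 8408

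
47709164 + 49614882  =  97324046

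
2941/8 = 2941/8= 367.62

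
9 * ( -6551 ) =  - 58959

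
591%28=3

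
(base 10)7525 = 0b1110101100101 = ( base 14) 2a57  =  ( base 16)1d65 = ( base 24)d1d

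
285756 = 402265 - 116509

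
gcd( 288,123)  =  3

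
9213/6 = 1535 + 1/2= 1535.50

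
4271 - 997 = 3274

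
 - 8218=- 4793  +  - 3425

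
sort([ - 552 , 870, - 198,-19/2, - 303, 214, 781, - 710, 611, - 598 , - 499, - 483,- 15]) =[ - 710 ,-598,-552, - 499, - 483,-303, - 198 , -15, - 19/2, 214, 611,781,870 ]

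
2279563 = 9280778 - 7001215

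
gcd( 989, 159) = 1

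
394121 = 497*793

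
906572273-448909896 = 457662377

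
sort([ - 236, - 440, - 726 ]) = [-726, - 440, - 236]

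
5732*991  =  5680412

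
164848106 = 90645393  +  74202713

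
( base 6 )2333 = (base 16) 231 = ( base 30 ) IL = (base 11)470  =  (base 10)561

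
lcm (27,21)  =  189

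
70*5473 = 383110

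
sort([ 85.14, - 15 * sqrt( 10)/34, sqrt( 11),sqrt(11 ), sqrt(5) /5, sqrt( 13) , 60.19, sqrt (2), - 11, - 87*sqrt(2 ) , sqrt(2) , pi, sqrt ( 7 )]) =[ - 87*sqrt(2 ),-11, - 15 * sqrt(10)/34,sqrt(5 )/5,sqrt(2 ), sqrt( 2), sqrt(7), pi, sqrt ( 11),sqrt( 11),sqrt(13),  60.19, 85.14]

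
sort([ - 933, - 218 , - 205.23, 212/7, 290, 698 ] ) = [ - 933, - 218,-205.23, 212/7,290, 698]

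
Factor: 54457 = 13^1* 59^1*71^1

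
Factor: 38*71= 2698 = 2^1*19^1*71^1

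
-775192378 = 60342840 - 835535218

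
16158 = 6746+9412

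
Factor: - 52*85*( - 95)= 2^2*5^2* 13^1*17^1 * 19^1 = 419900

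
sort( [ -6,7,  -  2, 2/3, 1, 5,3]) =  [ - 6, - 2, 2/3, 1, 3, 5,  7 ] 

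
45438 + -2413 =43025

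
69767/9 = 7751  +  8/9 = 7751.89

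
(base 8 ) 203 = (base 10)131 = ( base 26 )51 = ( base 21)65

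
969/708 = 323/236= 1.37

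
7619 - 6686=933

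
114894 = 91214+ 23680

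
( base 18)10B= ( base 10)335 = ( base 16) 14F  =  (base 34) 9t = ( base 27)cb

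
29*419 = 12151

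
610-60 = 550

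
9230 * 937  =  8648510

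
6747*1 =6747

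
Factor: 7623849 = 3^1*1487^1*1709^1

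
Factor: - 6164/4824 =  - 23/18 = -  2^ ( - 1 )*3^( - 2) * 23^1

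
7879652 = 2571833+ 5307819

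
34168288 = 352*97069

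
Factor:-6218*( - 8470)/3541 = 52666460/3541 = 2^2*5^1*7^1*11^2*3109^1*3541^( - 1)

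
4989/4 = 1247 + 1/4 = 1247.25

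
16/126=8/63 =0.13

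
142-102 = 40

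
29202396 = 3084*9469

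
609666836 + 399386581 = 1009053417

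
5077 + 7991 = 13068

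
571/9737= 571/9737= 0.06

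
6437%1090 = 987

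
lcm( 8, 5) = 40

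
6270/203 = 6270/203 = 30.89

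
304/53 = 304/53 = 5.74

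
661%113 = 96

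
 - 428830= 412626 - 841456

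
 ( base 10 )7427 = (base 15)2302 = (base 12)436b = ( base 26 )APH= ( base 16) 1D03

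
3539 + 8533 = 12072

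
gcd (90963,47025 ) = 9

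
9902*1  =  9902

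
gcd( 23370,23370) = 23370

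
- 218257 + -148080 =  -366337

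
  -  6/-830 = 3/415  =  0.01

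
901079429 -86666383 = 814413046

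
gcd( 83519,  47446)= 1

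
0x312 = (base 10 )786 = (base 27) 123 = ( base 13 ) 486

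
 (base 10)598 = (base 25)nn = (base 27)M4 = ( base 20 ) 19i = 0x256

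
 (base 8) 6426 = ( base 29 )3sf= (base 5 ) 101400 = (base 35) 2pp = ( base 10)3350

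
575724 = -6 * ( - 95954 )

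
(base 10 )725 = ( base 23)18C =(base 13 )43A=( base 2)1011010101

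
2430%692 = 354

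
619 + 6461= 7080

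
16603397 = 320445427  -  303842030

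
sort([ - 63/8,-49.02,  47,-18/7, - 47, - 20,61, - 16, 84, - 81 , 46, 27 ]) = [ - 81, - 49.02, - 47, - 20,-16, - 63/8,-18/7,27, 46,  47, 61,  84]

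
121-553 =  - 432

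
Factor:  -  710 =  - 2^1*  5^1*71^1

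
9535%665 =225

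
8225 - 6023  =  2202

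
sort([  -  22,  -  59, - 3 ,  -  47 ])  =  [-59, - 47, -22,-3 ]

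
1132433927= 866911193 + 265522734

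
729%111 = 63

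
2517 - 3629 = -1112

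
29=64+- 35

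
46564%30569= 15995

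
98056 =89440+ 8616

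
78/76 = 39/38 = 1.03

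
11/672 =11/672=0.02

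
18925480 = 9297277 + 9628203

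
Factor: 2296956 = 2^2 * 3^1 * 191413^1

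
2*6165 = 12330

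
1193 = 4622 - 3429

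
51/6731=51/6731 = 0.01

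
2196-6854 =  - 4658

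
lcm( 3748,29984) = 29984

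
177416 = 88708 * 2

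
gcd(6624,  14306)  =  46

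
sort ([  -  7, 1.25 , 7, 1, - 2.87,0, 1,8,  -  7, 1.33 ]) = [ - 7,-7, - 2.87, 0, 1, 1, 1.25, 1.33 , 7, 8 ]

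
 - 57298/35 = - 57298/35 = - 1637.09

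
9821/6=1636 + 5/6 = 1636.83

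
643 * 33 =21219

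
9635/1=9635  =  9635.00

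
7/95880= 7/95880  =  0.00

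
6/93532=3/46766 = 0.00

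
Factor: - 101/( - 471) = 3^( - 1 )*101^1*157^(- 1 )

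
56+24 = 80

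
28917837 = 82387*351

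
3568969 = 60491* 59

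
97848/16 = 12231/2 = 6115.50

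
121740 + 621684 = 743424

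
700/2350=14/47 = 0.30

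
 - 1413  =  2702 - 4115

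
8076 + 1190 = 9266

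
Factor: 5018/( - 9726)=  -2509/4863 = - 3^( - 1 )*13^1*193^1 * 1621^( - 1) 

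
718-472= 246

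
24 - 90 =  - 66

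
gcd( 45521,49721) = 7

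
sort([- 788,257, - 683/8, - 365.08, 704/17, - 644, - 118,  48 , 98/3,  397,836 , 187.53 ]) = [-788,-644,  -  365.08, - 118, - 683/8,98/3, 704/17, 48,  187.53, 257,  397,836 ]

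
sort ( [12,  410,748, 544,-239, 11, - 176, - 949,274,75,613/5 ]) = [- 949,-239, - 176,11,  12,75,613/5,274, 410,544, 748 ] 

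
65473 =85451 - 19978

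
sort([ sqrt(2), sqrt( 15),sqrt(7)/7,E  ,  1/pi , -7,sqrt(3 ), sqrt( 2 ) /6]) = [-7, sqrt( 2 )/6, 1/pi,sqrt(7 ) /7, sqrt(2),  sqrt (3 ),E, sqrt(15 ) ]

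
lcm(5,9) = 45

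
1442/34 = 42 + 7/17 = 42.41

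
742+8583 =9325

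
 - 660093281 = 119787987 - 779881268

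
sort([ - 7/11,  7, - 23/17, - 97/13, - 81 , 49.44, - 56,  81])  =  [ - 81, - 56,-97/13 , - 23/17, - 7/11, 7, 49.44,81 ]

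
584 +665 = 1249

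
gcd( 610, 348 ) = 2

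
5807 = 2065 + 3742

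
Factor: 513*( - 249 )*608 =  - 77664096 = - 2^5*3^4*19^2*83^1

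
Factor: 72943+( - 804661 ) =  - 731718 =- 2^1*3^2*13^1  *  53^1 * 59^1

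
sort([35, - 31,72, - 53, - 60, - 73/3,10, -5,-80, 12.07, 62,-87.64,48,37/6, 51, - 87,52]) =[-87.64, - 87, - 80, - 60, - 53, - 31, - 73/3,-5, 37/6,10, 12.07,  35,48,51,52,62,72] 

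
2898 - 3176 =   -  278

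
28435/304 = 93 + 163/304 = 93.54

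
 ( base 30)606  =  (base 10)5406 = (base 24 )996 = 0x151e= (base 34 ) 4n0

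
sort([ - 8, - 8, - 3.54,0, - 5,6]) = [-8, - 8  , - 5,-3.54,0,  6 ]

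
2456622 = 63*38994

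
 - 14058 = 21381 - 35439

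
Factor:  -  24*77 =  - 2^3*3^1*7^1*11^1 =- 1848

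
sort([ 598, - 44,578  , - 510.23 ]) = [ - 510.23,- 44,578,  598]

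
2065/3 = 2065/3 = 688.33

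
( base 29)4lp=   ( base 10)3998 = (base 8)7636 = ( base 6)30302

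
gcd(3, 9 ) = 3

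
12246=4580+7666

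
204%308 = 204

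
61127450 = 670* 91235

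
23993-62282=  - 38289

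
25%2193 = 25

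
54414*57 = 3101598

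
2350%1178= 1172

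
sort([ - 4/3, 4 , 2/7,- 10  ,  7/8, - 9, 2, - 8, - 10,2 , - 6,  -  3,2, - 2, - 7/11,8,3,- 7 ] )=[ - 10 , - 10, - 9, - 8, - 7,-6, - 3, - 2,-4/3, - 7/11,2/7,7/8,2, 2 , 2, 3, 4,8 ] 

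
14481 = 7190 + 7291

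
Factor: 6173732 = 2^2*47^1*32839^1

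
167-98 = 69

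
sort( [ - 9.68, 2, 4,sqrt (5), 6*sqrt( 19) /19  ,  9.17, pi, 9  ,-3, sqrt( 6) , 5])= [  -  9.68, - 3 , 6* sqrt( 19 ) /19, 2, sqrt( 5), sqrt( 6), pi, 4, 5, 9,9.17]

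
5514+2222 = 7736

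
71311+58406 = 129717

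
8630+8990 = 17620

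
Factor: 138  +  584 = 722 =2^1*19^2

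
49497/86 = 575  +  47/86 = 575.55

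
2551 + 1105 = 3656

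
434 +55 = 489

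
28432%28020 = 412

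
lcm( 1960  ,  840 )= 5880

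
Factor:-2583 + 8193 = 2^1*3^1*5^1*11^1*17^1 = 5610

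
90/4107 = 30/1369 =0.02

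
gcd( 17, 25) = 1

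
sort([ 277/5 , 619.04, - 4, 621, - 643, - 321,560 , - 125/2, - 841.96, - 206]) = [ - 841.96, - 643, - 321, - 206, - 125/2, - 4, 277/5, 560, 619.04,621]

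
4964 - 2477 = 2487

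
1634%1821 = 1634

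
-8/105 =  - 1 + 97/105 = -  0.08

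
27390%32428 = 27390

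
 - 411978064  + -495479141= - 907457205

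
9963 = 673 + 9290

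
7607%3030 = 1547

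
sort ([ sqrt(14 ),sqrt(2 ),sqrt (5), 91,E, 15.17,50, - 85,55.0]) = [ - 85 , sqrt(2 ), sqrt( 5),  E , sqrt( 14) , 15.17, 50,55.0,91 ]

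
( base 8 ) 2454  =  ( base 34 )14w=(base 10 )1324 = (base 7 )3601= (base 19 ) 3CD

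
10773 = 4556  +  6217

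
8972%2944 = 140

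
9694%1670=1344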